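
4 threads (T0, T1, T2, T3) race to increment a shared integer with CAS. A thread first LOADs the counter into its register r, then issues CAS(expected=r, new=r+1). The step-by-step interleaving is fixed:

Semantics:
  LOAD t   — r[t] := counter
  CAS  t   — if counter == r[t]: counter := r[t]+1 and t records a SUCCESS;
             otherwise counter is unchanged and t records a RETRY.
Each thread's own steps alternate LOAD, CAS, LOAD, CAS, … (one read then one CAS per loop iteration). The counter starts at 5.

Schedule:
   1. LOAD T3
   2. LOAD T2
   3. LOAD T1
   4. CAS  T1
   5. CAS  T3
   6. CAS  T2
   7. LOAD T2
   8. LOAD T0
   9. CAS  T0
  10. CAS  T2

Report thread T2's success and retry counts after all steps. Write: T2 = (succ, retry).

T2 = (0, 2)

[1] T3.load  rd  (counter 5, T3.r 5)
[2] T2.load  rd  (counter 5, T2.r 5)
[3] T1.load  rd  (counter 5, T1.r 5)
[4] T1.cas  hit  (counter 6, T1.r 5)
[5] T3.cas  miss  (counter 6, T3.r 5)
[6] T2.cas  miss  (counter 6, T2.r 5)
[7] T2.load  rd  (counter 6, T2.r 6)
[8] T0.load  rd  (counter 6, T0.r 6)
[9] T0.cas  hit  (counter 7, T0.r 6)
[10] T2.cas  miss  (counter 7, T2.r 6)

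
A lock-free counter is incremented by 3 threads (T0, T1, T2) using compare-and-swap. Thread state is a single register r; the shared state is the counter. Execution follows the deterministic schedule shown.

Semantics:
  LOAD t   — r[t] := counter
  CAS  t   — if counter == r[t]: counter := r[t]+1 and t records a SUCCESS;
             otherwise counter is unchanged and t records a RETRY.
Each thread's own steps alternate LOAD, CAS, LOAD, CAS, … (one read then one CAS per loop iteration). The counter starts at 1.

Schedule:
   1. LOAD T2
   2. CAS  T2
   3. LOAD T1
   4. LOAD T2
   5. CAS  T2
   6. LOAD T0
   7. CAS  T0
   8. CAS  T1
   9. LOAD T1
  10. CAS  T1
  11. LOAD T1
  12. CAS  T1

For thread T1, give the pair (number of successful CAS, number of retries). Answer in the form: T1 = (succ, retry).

T1 = (2, 1)

step 1: T2 LOAD ⇒ load; ctr=1 reg=1
step 2: T2 CAS ⇒ ok; ctr=2 reg=1
step 3: T1 LOAD ⇒ load; ctr=2 reg=2
step 4: T2 LOAD ⇒ load; ctr=2 reg=2
step 5: T2 CAS ⇒ ok; ctr=3 reg=2
step 6: T0 LOAD ⇒ load; ctr=3 reg=3
step 7: T0 CAS ⇒ ok; ctr=4 reg=3
step 8: T1 CAS ⇒ retry; ctr=4 reg=2
step 9: T1 LOAD ⇒ load; ctr=4 reg=4
step 10: T1 CAS ⇒ ok; ctr=5 reg=4
step 11: T1 LOAD ⇒ load; ctr=5 reg=5
step 12: T1 CAS ⇒ ok; ctr=6 reg=5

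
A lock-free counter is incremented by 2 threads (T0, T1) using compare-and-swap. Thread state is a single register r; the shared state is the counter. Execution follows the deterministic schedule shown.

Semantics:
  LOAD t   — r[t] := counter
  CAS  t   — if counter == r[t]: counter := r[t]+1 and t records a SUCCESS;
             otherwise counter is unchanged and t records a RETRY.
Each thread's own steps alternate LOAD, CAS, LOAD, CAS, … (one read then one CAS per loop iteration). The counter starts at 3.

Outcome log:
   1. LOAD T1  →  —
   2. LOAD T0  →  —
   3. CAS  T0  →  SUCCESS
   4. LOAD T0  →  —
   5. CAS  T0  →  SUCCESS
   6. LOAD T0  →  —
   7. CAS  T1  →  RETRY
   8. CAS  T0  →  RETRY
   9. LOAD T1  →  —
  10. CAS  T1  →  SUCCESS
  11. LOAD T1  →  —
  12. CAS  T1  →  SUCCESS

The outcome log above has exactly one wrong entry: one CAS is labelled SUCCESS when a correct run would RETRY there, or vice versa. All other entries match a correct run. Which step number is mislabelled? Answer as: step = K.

step = 8

Reference trace:
#1 T1 reads 3
#2 T0 reads 3
#3 T0 CAS(3→4) writes; counter now 4
#4 T0 reads 4
#5 T0 CAS(4→5) writes; counter now 5
#6 T0 reads 5
#7 T1 CAS(3→4) fails; counter now 5
#8 T0 CAS(5→6) writes; counter now 6
#9 T1 reads 6
#10 T1 CAS(6→7) writes; counter now 7
#11 T1 reads 7
#12 T1 CAS(7→8) writes; counter now 8
Mismatch at 8.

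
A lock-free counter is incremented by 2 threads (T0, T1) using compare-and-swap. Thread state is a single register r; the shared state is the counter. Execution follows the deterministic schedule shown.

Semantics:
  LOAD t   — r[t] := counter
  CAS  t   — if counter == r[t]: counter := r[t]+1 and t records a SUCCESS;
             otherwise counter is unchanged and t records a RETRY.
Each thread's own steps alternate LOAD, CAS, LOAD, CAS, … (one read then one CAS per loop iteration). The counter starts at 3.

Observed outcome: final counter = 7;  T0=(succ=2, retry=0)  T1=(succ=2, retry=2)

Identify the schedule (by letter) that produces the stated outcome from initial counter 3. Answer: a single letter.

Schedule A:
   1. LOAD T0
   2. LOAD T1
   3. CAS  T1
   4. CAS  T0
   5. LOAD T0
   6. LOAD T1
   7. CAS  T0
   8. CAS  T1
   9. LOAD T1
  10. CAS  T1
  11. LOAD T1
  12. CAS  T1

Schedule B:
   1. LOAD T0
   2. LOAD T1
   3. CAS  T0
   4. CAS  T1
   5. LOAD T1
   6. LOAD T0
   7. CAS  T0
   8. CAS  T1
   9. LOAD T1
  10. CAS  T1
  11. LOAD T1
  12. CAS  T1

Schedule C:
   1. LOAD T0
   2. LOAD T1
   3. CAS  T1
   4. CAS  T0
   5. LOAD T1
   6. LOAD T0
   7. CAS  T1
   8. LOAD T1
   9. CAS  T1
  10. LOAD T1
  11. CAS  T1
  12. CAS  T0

Simulating candidate B:
step 1: T0 LOAD ⇒ load; ctr=3 reg=3
step 2: T1 LOAD ⇒ load; ctr=3 reg=3
step 3: T0 CAS ⇒ ok; ctr=4 reg=3
step 4: T1 CAS ⇒ retry; ctr=4 reg=3
step 5: T1 LOAD ⇒ load; ctr=4 reg=4
step 6: T0 LOAD ⇒ load; ctr=4 reg=4
step 7: T0 CAS ⇒ ok; ctr=5 reg=4
step 8: T1 CAS ⇒ retry; ctr=5 reg=4
step 9: T1 LOAD ⇒ load; ctr=5 reg=5
step 10: T1 CAS ⇒ ok; ctr=6 reg=5
step 11: T1 LOAD ⇒ load; ctr=6 reg=6
step 12: T1 CAS ⇒ ok; ctr=7 reg=6

B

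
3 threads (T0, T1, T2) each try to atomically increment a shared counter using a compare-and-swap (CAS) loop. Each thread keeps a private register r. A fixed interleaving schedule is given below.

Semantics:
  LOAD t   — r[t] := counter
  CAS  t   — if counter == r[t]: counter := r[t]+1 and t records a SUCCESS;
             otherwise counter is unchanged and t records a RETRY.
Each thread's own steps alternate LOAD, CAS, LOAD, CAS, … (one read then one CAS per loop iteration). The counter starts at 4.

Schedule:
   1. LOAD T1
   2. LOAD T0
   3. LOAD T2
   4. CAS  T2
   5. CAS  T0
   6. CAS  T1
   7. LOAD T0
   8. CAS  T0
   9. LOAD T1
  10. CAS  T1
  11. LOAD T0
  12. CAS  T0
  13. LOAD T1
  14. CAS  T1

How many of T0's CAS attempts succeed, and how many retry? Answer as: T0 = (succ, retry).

T0 = (2, 1)

[1] T1.load  rd  (counter 4, T1.r 4)
[2] T0.load  rd  (counter 4, T0.r 4)
[3] T2.load  rd  (counter 4, T2.r 4)
[4] T2.cas  hit  (counter 5, T2.r 4)
[5] T0.cas  miss  (counter 5, T0.r 4)
[6] T1.cas  miss  (counter 5, T1.r 4)
[7] T0.load  rd  (counter 5, T0.r 5)
[8] T0.cas  hit  (counter 6, T0.r 5)
[9] T1.load  rd  (counter 6, T1.r 6)
[10] T1.cas  hit  (counter 7, T1.r 6)
[11] T0.load  rd  (counter 7, T0.r 7)
[12] T0.cas  hit  (counter 8, T0.r 7)
[13] T1.load  rd  (counter 8, T1.r 8)
[14] T1.cas  hit  (counter 9, T1.r 8)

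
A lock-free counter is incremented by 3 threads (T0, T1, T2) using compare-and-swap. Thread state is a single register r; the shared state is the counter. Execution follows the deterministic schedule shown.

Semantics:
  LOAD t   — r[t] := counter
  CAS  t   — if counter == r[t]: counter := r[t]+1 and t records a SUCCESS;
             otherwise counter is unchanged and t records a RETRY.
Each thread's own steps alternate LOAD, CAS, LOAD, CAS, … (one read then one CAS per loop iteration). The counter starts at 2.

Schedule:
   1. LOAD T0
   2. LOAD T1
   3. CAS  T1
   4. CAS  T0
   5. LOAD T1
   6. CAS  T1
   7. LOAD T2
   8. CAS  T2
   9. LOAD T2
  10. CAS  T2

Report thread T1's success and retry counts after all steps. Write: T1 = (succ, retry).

T1 = (2, 0)

step 1: T0 LOAD ⇒ load; ctr=2 reg=2
step 2: T1 LOAD ⇒ load; ctr=2 reg=2
step 3: T1 CAS ⇒ ok; ctr=3 reg=2
step 4: T0 CAS ⇒ retry; ctr=3 reg=2
step 5: T1 LOAD ⇒ load; ctr=3 reg=3
step 6: T1 CAS ⇒ ok; ctr=4 reg=3
step 7: T2 LOAD ⇒ load; ctr=4 reg=4
step 8: T2 CAS ⇒ ok; ctr=5 reg=4
step 9: T2 LOAD ⇒ load; ctr=5 reg=5
step 10: T2 CAS ⇒ ok; ctr=6 reg=5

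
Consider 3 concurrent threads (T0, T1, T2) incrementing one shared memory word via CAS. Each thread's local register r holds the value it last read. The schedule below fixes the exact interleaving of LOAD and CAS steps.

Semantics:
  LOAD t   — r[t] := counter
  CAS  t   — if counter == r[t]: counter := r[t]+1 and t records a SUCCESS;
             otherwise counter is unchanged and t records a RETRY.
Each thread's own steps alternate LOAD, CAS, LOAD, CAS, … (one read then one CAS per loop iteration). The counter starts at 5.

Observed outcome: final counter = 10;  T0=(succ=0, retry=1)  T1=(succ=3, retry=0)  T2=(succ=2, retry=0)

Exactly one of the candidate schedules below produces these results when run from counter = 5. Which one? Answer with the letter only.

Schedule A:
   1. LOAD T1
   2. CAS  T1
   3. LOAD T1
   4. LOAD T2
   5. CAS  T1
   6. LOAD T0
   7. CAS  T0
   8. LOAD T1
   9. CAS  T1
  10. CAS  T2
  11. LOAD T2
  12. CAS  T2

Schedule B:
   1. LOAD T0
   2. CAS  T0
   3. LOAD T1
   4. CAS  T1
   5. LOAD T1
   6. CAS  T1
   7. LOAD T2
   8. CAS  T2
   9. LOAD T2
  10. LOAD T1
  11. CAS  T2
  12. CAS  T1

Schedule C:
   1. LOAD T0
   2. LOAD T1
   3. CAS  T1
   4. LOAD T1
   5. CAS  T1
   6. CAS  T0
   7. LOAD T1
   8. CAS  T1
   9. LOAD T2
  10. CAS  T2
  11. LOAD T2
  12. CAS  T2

C

Run C:
   1) LOAD T0:  M=5  r_T0=5
   2) LOAD T1:  M=5  r_T1=5
   3) CAS  T1:  M=6  r_T1=5 ✓
   4) LOAD T1:  M=6  r_T1=6
   5) CAS  T1:  M=7  r_T1=6 ✓
   6) CAS  T0:  M=7  r_T0=5 ✗
   7) LOAD T1:  M=7  r_T1=7
   8) CAS  T1:  M=8  r_T1=7 ✓
   9) LOAD T2:  M=8  r_T2=8
  10) CAS  T2:  M=9  r_T2=8 ✓
  11) LOAD T2:  M=9  r_T2=9
  12) CAS  T2:  M=10  r_T2=9 ✓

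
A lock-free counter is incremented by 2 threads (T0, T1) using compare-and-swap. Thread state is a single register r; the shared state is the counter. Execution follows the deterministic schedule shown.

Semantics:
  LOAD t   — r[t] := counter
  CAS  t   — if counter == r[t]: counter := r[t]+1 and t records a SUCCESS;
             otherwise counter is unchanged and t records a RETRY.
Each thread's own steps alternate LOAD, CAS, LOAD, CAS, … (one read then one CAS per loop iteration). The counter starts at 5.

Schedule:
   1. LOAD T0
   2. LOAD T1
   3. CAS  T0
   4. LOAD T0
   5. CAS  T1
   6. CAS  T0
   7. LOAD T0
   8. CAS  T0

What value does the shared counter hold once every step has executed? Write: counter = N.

counter = 8

#1 T0 reads 5
#2 T1 reads 5
#3 T0 CAS(5→6) writes; counter now 6
#4 T0 reads 6
#5 T1 CAS(5→6) fails; counter now 6
#6 T0 CAS(6→7) writes; counter now 7
#7 T0 reads 7
#8 T0 CAS(7→8) writes; counter now 8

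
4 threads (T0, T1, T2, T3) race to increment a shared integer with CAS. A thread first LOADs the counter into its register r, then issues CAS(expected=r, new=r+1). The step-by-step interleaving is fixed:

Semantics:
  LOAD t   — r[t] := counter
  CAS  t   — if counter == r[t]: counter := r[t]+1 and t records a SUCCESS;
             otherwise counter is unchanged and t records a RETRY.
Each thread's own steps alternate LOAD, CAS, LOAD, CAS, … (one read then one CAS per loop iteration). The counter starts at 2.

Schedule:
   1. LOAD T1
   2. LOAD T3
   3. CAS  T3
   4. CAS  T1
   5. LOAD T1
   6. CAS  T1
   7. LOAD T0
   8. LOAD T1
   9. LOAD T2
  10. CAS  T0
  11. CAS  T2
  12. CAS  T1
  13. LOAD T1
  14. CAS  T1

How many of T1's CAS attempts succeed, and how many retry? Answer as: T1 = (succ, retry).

1. LOAD T1 → mem=2 r[T1]=2 [LOAD]
2. LOAD T3 → mem=2 r[T3]=2 [LOAD]
3. CAS T3 → mem=3 r[T3]=2 [OK]
4. CAS T1 → mem=3 r[T1]=2 [RETRY]
5. LOAD T1 → mem=3 r[T1]=3 [LOAD]
6. CAS T1 → mem=4 r[T1]=3 [OK]
7. LOAD T0 → mem=4 r[T0]=4 [LOAD]
8. LOAD T1 → mem=4 r[T1]=4 [LOAD]
9. LOAD T2 → mem=4 r[T2]=4 [LOAD]
10. CAS T0 → mem=5 r[T0]=4 [OK]
11. CAS T2 → mem=5 r[T2]=4 [RETRY]
12. CAS T1 → mem=5 r[T1]=4 [RETRY]
13. LOAD T1 → mem=5 r[T1]=5 [LOAD]
14. CAS T1 → mem=6 r[T1]=5 [OK]

T1 = (2, 2)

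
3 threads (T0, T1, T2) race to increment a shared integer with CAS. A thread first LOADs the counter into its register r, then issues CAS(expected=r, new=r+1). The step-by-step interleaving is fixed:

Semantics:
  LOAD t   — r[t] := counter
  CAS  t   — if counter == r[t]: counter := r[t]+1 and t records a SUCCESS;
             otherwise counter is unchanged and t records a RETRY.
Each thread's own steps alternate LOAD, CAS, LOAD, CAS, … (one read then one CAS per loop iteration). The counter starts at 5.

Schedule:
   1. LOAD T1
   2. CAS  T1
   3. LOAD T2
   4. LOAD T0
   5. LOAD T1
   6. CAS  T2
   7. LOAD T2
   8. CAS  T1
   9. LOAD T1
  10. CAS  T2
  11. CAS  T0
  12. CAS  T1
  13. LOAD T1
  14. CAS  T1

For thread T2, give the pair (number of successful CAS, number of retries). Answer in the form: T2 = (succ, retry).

   1) LOAD T1:  M=5  r_T1=5
   2) CAS  T1:  M=6  r_T1=5 ✓
   3) LOAD T2:  M=6  r_T2=6
   4) LOAD T0:  M=6  r_T0=6
   5) LOAD T1:  M=6  r_T1=6
   6) CAS  T2:  M=7  r_T2=6 ✓
   7) LOAD T2:  M=7  r_T2=7
   8) CAS  T1:  M=7  r_T1=6 ✗
   9) LOAD T1:  M=7  r_T1=7
  10) CAS  T2:  M=8  r_T2=7 ✓
  11) CAS  T0:  M=8  r_T0=6 ✗
  12) CAS  T1:  M=8  r_T1=7 ✗
  13) LOAD T1:  M=8  r_T1=8
  14) CAS  T1:  M=9  r_T1=8 ✓

T2 = (2, 0)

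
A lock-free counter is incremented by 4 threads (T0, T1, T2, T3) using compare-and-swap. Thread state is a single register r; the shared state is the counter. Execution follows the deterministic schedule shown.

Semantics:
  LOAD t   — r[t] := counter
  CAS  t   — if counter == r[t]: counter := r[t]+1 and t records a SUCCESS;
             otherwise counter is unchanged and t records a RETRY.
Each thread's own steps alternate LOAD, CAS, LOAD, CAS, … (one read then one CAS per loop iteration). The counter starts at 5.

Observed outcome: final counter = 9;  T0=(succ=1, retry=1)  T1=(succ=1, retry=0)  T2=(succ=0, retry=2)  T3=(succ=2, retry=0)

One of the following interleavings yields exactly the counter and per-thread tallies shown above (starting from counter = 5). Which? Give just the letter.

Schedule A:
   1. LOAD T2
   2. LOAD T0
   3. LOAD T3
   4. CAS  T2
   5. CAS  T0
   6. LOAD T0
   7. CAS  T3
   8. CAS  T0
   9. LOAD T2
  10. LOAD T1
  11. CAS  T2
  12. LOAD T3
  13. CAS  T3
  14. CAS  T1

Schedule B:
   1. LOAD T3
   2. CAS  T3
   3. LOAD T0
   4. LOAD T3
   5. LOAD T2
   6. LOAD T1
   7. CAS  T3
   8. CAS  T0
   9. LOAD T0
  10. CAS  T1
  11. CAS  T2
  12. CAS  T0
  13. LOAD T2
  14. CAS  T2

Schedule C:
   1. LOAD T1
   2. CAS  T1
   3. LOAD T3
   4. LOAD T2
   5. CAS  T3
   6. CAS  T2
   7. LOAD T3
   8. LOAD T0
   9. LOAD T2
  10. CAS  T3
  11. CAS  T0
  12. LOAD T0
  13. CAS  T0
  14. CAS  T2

C

Simulating candidate C:
1. LOAD T1 → mem=5 r[T1]=5 [LOAD]
2. CAS T1 → mem=6 r[T1]=5 [OK]
3. LOAD T3 → mem=6 r[T3]=6 [LOAD]
4. LOAD T2 → mem=6 r[T2]=6 [LOAD]
5. CAS T3 → mem=7 r[T3]=6 [OK]
6. CAS T2 → mem=7 r[T2]=6 [RETRY]
7. LOAD T3 → mem=7 r[T3]=7 [LOAD]
8. LOAD T0 → mem=7 r[T0]=7 [LOAD]
9. LOAD T2 → mem=7 r[T2]=7 [LOAD]
10. CAS T3 → mem=8 r[T3]=7 [OK]
11. CAS T0 → mem=8 r[T0]=7 [RETRY]
12. LOAD T0 → mem=8 r[T0]=8 [LOAD]
13. CAS T0 → mem=9 r[T0]=8 [OK]
14. CAS T2 → mem=9 r[T2]=7 [RETRY]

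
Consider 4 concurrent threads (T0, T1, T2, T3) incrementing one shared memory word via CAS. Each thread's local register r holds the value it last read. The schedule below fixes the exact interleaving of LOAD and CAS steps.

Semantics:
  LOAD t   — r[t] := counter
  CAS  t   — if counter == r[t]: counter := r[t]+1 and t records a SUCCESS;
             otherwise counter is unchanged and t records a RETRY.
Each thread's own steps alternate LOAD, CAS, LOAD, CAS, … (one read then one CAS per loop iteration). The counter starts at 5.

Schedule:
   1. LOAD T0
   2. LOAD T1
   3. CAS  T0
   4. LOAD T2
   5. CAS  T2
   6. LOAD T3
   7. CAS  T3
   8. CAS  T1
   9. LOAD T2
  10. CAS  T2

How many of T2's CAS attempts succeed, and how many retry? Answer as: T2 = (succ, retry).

T2 = (2, 0)

T0 LOAD — after: cnt=5, r=5 — load
T1 LOAD — after: cnt=5, r=5 — load
T0 CAS — after: cnt=6, r=5 — ok
T2 LOAD — after: cnt=6, r=6 — load
T2 CAS — after: cnt=7, r=6 — ok
T3 LOAD — after: cnt=7, r=7 — load
T3 CAS — after: cnt=8, r=7 — ok
T1 CAS — after: cnt=8, r=5 — retry
T2 LOAD — after: cnt=8, r=8 — load
T2 CAS — after: cnt=9, r=8 — ok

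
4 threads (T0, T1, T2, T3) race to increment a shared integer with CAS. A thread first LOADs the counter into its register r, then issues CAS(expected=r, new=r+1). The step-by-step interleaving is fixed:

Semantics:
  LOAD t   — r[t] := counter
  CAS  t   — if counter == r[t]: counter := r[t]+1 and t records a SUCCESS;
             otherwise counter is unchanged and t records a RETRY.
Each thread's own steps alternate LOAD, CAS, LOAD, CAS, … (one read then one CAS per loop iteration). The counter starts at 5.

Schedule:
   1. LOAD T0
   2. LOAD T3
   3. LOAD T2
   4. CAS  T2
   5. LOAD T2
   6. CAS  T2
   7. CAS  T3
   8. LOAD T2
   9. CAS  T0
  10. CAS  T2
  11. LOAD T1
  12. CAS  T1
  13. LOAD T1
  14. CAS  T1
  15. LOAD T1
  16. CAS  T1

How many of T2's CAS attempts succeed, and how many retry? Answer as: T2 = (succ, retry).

[1] T0.load  rd  (counter 5, T0.r 5)
[2] T3.load  rd  (counter 5, T3.r 5)
[3] T2.load  rd  (counter 5, T2.r 5)
[4] T2.cas  hit  (counter 6, T2.r 5)
[5] T2.load  rd  (counter 6, T2.r 6)
[6] T2.cas  hit  (counter 7, T2.r 6)
[7] T3.cas  miss  (counter 7, T3.r 5)
[8] T2.load  rd  (counter 7, T2.r 7)
[9] T0.cas  miss  (counter 7, T0.r 5)
[10] T2.cas  hit  (counter 8, T2.r 7)
[11] T1.load  rd  (counter 8, T1.r 8)
[12] T1.cas  hit  (counter 9, T1.r 8)
[13] T1.load  rd  (counter 9, T1.r 9)
[14] T1.cas  hit  (counter 10, T1.r 9)
[15] T1.load  rd  (counter 10, T1.r 10)
[16] T1.cas  hit  (counter 11, T1.r 10)

T2 = (3, 0)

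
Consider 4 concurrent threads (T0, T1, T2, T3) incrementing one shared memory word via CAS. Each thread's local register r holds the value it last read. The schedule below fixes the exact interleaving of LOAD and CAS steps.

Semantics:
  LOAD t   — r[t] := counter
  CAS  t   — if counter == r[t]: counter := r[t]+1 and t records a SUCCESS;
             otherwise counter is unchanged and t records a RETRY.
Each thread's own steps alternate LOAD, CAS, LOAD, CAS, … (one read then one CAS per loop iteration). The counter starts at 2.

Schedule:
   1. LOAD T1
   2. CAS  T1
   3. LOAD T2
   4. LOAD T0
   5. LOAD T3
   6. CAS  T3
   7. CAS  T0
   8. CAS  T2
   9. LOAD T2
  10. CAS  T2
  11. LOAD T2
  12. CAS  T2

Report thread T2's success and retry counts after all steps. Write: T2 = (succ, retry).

step 1: T1 LOAD ⇒ load; ctr=2 reg=2
step 2: T1 CAS ⇒ ok; ctr=3 reg=2
step 3: T2 LOAD ⇒ load; ctr=3 reg=3
step 4: T0 LOAD ⇒ load; ctr=3 reg=3
step 5: T3 LOAD ⇒ load; ctr=3 reg=3
step 6: T3 CAS ⇒ ok; ctr=4 reg=3
step 7: T0 CAS ⇒ retry; ctr=4 reg=3
step 8: T2 CAS ⇒ retry; ctr=4 reg=3
step 9: T2 LOAD ⇒ load; ctr=4 reg=4
step 10: T2 CAS ⇒ ok; ctr=5 reg=4
step 11: T2 LOAD ⇒ load; ctr=5 reg=5
step 12: T2 CAS ⇒ ok; ctr=6 reg=5

T2 = (2, 1)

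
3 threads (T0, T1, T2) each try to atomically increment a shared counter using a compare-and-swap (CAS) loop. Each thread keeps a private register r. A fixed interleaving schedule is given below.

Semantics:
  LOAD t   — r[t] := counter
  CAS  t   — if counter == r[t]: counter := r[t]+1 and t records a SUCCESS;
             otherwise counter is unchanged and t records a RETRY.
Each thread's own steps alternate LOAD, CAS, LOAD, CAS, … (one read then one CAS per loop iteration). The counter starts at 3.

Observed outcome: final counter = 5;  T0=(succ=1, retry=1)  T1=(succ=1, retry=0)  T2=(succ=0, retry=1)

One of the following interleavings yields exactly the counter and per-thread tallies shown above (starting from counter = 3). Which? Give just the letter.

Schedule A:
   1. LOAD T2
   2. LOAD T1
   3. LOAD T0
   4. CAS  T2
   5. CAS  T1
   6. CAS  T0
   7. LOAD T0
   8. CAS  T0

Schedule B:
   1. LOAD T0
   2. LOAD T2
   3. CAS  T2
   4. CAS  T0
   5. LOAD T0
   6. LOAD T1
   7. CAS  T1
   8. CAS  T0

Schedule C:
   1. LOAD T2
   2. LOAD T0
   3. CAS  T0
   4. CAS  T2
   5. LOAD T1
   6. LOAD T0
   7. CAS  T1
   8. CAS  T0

Run C:
T2 LOAD — after: cnt=3, r=3 — load
T0 LOAD — after: cnt=3, r=3 — load
T0 CAS — after: cnt=4, r=3 — ok
T2 CAS — after: cnt=4, r=3 — retry
T1 LOAD — after: cnt=4, r=4 — load
T0 LOAD — after: cnt=4, r=4 — load
T1 CAS — after: cnt=5, r=4 — ok
T0 CAS — after: cnt=5, r=4 — retry

C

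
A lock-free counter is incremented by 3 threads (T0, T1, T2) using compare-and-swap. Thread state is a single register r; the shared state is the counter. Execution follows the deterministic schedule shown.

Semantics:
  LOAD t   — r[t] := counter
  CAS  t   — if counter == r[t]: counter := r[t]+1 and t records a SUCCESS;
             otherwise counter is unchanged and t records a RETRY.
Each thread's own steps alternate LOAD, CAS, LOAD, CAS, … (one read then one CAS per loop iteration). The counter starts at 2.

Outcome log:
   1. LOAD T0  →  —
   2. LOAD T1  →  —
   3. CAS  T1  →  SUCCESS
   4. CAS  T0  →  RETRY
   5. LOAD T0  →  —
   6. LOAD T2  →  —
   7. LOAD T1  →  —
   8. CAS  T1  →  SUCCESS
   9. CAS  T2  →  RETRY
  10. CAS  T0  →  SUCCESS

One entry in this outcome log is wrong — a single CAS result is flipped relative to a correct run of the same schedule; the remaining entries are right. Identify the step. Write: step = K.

step = 10

Reference trace:
[1] T0.load  rd  (counter 2, T0.r 2)
[2] T1.load  rd  (counter 2, T1.r 2)
[3] T1.cas  hit  (counter 3, T1.r 2)
[4] T0.cas  miss  (counter 3, T0.r 2)
[5] T0.load  rd  (counter 3, T0.r 3)
[6] T2.load  rd  (counter 3, T2.r 3)
[7] T1.load  rd  (counter 3, T1.r 3)
[8] T1.cas  hit  (counter 4, T1.r 3)
[9] T2.cas  miss  (counter 4, T2.r 3)
[10] T0.cas  miss  (counter 4, T0.r 3)
Flip is step 10.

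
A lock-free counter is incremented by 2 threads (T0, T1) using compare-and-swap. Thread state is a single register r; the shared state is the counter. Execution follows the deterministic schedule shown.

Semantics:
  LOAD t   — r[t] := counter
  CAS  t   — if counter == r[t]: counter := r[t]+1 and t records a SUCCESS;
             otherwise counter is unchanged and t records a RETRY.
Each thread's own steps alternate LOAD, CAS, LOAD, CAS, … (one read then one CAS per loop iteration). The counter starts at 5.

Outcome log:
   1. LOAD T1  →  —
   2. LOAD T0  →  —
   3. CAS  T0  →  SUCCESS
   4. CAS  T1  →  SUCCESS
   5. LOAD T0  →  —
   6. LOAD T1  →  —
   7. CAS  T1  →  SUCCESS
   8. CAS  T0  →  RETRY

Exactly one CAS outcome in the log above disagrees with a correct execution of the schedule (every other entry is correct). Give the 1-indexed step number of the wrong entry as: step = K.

step = 4

Correct run:
1. LOAD T1 → mem=5 r[T1]=5 [LOAD]
2. LOAD T0 → mem=5 r[T0]=5 [LOAD]
3. CAS T0 → mem=6 r[T0]=5 [OK]
4. CAS T1 → mem=6 r[T1]=5 [RETRY]
5. LOAD T0 → mem=6 r[T0]=6 [LOAD]
6. LOAD T1 → mem=6 r[T1]=6 [LOAD]
7. CAS T1 → mem=7 r[T1]=6 [OK]
8. CAS T0 → mem=7 r[T0]=6 [RETRY]
Mismatch at 4.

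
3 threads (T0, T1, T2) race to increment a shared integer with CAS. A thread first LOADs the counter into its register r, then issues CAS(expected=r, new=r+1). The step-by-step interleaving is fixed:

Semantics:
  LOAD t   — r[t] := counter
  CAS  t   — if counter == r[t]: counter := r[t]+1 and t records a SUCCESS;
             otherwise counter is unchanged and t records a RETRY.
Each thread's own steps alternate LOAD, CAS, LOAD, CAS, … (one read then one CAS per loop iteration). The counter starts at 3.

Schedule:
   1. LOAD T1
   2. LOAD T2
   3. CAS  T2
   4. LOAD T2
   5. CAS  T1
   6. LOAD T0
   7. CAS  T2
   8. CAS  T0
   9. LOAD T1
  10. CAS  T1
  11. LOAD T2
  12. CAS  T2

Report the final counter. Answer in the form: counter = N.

counter = 7

#1 T1 reads 3
#2 T2 reads 3
#3 T2 CAS(3→4) writes; counter now 4
#4 T2 reads 4
#5 T1 CAS(3→4) fails; counter now 4
#6 T0 reads 4
#7 T2 CAS(4→5) writes; counter now 5
#8 T0 CAS(4→5) fails; counter now 5
#9 T1 reads 5
#10 T1 CAS(5→6) writes; counter now 6
#11 T2 reads 6
#12 T2 CAS(6→7) writes; counter now 7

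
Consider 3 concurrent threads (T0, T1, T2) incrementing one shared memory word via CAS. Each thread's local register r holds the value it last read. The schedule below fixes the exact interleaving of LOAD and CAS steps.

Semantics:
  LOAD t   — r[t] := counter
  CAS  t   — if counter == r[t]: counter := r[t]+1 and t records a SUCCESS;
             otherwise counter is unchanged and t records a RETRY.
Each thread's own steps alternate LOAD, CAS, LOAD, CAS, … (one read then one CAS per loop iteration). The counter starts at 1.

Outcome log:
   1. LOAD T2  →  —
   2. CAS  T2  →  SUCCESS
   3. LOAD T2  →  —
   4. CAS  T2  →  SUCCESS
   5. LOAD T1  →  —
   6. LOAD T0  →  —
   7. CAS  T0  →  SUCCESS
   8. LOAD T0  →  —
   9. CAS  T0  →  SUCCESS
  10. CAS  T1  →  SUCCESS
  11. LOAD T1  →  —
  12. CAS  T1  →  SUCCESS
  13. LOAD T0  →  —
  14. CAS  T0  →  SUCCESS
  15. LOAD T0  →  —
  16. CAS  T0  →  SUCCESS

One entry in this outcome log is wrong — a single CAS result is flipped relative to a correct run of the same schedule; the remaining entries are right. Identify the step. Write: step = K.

Re-executing:
step 1: T2 LOAD ⇒ load; ctr=1 reg=1
step 2: T2 CAS ⇒ ok; ctr=2 reg=1
step 3: T2 LOAD ⇒ load; ctr=2 reg=2
step 4: T2 CAS ⇒ ok; ctr=3 reg=2
step 5: T1 LOAD ⇒ load; ctr=3 reg=3
step 6: T0 LOAD ⇒ load; ctr=3 reg=3
step 7: T0 CAS ⇒ ok; ctr=4 reg=3
step 8: T0 LOAD ⇒ load; ctr=4 reg=4
step 9: T0 CAS ⇒ ok; ctr=5 reg=4
step 10: T1 CAS ⇒ retry; ctr=5 reg=3
step 11: T1 LOAD ⇒ load; ctr=5 reg=5
step 12: T1 CAS ⇒ ok; ctr=6 reg=5
step 13: T0 LOAD ⇒ load; ctr=6 reg=6
step 14: T0 CAS ⇒ ok; ctr=7 reg=6
step 15: T0 LOAD ⇒ load; ctr=7 reg=7
step 16: T0 CAS ⇒ ok; ctr=8 reg=7
Mismatch at 10.

step = 10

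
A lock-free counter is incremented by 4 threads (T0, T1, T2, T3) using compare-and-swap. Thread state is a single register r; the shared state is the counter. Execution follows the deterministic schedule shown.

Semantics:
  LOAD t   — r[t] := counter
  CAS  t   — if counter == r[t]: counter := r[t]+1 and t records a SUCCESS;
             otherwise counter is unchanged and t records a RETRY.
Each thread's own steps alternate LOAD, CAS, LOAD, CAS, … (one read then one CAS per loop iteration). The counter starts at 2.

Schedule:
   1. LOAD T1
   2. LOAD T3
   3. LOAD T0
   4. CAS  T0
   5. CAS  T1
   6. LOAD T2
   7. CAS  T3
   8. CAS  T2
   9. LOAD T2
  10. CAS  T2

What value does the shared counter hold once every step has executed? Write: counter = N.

#1 T1 reads 2
#2 T3 reads 2
#3 T0 reads 2
#4 T0 CAS(2→3) writes; counter now 3
#5 T1 CAS(2→3) fails; counter now 3
#6 T2 reads 3
#7 T3 CAS(2→3) fails; counter now 3
#8 T2 CAS(3→4) writes; counter now 4
#9 T2 reads 4
#10 T2 CAS(4→5) writes; counter now 5

counter = 5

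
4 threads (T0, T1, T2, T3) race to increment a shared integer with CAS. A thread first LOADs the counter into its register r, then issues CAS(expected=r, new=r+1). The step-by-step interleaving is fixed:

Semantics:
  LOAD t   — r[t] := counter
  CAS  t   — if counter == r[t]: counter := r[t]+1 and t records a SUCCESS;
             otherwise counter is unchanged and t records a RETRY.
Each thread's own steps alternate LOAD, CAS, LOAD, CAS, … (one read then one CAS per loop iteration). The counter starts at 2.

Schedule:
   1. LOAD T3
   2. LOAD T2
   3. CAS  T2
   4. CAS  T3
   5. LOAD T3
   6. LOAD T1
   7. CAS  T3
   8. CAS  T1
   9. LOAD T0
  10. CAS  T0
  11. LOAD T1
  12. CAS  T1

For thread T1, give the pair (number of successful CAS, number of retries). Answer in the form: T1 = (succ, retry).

T1 = (1, 1)

[1] T3.load  rd  (counter 2, T3.r 2)
[2] T2.load  rd  (counter 2, T2.r 2)
[3] T2.cas  hit  (counter 3, T2.r 2)
[4] T3.cas  miss  (counter 3, T3.r 2)
[5] T3.load  rd  (counter 3, T3.r 3)
[6] T1.load  rd  (counter 3, T1.r 3)
[7] T3.cas  hit  (counter 4, T3.r 3)
[8] T1.cas  miss  (counter 4, T1.r 3)
[9] T0.load  rd  (counter 4, T0.r 4)
[10] T0.cas  hit  (counter 5, T0.r 4)
[11] T1.load  rd  (counter 5, T1.r 5)
[12] T1.cas  hit  (counter 6, T1.r 5)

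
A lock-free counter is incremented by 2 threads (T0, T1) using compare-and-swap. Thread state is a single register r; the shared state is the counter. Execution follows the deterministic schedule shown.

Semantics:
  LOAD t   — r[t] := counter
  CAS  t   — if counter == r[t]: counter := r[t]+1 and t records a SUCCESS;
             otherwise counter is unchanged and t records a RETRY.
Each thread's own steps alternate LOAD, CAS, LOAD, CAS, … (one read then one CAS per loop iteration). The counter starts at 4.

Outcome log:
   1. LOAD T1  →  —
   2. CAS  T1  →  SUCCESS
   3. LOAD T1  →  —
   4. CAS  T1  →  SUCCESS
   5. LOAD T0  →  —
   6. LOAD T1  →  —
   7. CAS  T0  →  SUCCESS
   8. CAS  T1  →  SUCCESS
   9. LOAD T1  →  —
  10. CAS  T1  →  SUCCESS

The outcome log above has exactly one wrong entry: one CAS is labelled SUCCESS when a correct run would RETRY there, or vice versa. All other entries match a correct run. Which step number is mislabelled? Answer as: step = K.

step = 8

Re-executing:
T1 LOAD — after: cnt=4, r=4 — load
T1 CAS — after: cnt=5, r=4 — ok
T1 LOAD — after: cnt=5, r=5 — load
T1 CAS — after: cnt=6, r=5 — ok
T0 LOAD — after: cnt=6, r=6 — load
T1 LOAD — after: cnt=6, r=6 — load
T0 CAS — after: cnt=7, r=6 — ok
T1 CAS — after: cnt=7, r=6 — retry
T1 LOAD — after: cnt=7, r=7 — load
T1 CAS — after: cnt=8, r=7 — ok
Log disagrees first at step 8.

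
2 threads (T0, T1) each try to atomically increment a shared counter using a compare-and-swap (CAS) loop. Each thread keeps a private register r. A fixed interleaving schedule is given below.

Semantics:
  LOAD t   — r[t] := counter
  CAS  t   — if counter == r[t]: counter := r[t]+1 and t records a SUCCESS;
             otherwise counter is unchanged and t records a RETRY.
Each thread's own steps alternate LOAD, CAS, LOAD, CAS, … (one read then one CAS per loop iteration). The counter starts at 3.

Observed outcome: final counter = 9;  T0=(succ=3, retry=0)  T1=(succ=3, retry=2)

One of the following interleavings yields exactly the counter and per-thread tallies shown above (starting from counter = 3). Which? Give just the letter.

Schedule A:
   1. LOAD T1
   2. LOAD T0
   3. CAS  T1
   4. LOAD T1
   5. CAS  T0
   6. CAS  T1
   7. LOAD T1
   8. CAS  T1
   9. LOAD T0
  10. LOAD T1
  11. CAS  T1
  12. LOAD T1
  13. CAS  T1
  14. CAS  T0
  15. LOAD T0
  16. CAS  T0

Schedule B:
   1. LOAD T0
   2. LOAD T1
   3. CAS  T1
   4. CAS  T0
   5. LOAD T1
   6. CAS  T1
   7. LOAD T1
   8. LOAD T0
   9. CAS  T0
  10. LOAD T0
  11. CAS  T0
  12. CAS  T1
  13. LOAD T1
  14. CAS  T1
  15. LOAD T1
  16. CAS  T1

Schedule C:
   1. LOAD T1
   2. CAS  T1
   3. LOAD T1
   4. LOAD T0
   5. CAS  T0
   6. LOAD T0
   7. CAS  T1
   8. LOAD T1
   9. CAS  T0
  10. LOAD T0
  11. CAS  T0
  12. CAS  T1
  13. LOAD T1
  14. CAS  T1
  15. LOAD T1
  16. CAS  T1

Run C:
[1] T1.load  rd  (counter 3, T1.r 3)
[2] T1.cas  hit  (counter 4, T1.r 3)
[3] T1.load  rd  (counter 4, T1.r 4)
[4] T0.load  rd  (counter 4, T0.r 4)
[5] T0.cas  hit  (counter 5, T0.r 4)
[6] T0.load  rd  (counter 5, T0.r 5)
[7] T1.cas  miss  (counter 5, T1.r 4)
[8] T1.load  rd  (counter 5, T1.r 5)
[9] T0.cas  hit  (counter 6, T0.r 5)
[10] T0.load  rd  (counter 6, T0.r 6)
[11] T0.cas  hit  (counter 7, T0.r 6)
[12] T1.cas  miss  (counter 7, T1.r 5)
[13] T1.load  rd  (counter 7, T1.r 7)
[14] T1.cas  hit  (counter 8, T1.r 7)
[15] T1.load  rd  (counter 8, T1.r 8)
[16] T1.cas  hit  (counter 9, T1.r 8)

C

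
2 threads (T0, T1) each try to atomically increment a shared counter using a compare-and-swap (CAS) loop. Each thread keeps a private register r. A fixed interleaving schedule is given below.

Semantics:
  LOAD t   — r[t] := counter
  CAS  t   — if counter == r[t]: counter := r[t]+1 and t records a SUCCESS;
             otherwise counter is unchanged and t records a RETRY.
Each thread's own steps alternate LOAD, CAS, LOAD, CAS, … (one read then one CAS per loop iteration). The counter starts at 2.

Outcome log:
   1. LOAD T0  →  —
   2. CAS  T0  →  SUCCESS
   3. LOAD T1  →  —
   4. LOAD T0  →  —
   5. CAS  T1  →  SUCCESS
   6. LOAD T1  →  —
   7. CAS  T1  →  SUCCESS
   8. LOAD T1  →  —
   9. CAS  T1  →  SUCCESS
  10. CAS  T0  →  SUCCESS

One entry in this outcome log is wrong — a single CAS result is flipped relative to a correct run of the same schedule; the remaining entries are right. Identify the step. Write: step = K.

step = 10

Correct run:
step 1: T0 LOAD ⇒ load; ctr=2 reg=2
step 2: T0 CAS ⇒ ok; ctr=3 reg=2
step 3: T1 LOAD ⇒ load; ctr=3 reg=3
step 4: T0 LOAD ⇒ load; ctr=3 reg=3
step 5: T1 CAS ⇒ ok; ctr=4 reg=3
step 6: T1 LOAD ⇒ load; ctr=4 reg=4
step 7: T1 CAS ⇒ ok; ctr=5 reg=4
step 8: T1 LOAD ⇒ load; ctr=5 reg=5
step 9: T1 CAS ⇒ ok; ctr=6 reg=5
step 10: T0 CAS ⇒ retry; ctr=6 reg=3
Log disagrees first at step 10.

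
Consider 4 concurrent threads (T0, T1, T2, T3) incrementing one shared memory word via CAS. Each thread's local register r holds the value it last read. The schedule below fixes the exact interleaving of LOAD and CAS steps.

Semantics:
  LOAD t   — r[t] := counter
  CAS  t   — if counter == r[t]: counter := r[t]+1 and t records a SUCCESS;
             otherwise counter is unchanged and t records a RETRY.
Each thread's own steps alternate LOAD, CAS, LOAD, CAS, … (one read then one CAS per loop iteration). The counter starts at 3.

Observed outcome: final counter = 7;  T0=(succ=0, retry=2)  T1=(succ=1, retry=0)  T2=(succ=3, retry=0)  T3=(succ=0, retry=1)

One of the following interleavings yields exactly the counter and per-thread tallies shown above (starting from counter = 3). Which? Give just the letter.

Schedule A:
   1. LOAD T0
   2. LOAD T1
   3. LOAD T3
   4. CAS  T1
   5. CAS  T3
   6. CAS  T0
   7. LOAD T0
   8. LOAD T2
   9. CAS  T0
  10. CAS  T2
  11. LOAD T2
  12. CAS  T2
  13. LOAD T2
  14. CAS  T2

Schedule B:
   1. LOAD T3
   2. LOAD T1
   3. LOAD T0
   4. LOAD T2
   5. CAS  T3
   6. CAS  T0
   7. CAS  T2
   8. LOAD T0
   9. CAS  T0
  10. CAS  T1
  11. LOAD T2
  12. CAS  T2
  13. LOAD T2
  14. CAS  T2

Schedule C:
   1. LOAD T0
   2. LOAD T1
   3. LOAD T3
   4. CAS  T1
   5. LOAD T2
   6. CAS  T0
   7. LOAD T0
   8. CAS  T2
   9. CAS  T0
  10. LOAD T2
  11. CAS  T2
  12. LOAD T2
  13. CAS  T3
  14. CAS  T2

Simulating candidate C:
step 1: T0 LOAD ⇒ load; ctr=3 reg=3
step 2: T1 LOAD ⇒ load; ctr=3 reg=3
step 3: T3 LOAD ⇒ load; ctr=3 reg=3
step 4: T1 CAS ⇒ ok; ctr=4 reg=3
step 5: T2 LOAD ⇒ load; ctr=4 reg=4
step 6: T0 CAS ⇒ retry; ctr=4 reg=3
step 7: T0 LOAD ⇒ load; ctr=4 reg=4
step 8: T2 CAS ⇒ ok; ctr=5 reg=4
step 9: T0 CAS ⇒ retry; ctr=5 reg=4
step 10: T2 LOAD ⇒ load; ctr=5 reg=5
step 11: T2 CAS ⇒ ok; ctr=6 reg=5
step 12: T2 LOAD ⇒ load; ctr=6 reg=6
step 13: T3 CAS ⇒ retry; ctr=6 reg=3
step 14: T2 CAS ⇒ ok; ctr=7 reg=6

C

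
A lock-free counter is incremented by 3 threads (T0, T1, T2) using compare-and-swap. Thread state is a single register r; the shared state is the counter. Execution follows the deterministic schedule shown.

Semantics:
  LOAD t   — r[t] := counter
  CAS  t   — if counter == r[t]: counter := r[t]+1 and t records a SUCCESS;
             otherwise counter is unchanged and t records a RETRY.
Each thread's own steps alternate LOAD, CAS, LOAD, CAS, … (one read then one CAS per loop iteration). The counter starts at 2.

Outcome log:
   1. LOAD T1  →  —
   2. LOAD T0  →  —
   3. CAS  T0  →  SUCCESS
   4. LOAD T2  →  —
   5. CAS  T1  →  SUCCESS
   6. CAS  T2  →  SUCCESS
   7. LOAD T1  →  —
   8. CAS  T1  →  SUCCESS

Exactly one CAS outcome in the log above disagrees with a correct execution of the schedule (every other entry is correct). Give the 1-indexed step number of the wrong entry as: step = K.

step = 5

Reference trace:
#1 T1 reads 2
#2 T0 reads 2
#3 T0 CAS(2→3) writes; counter now 3
#4 T2 reads 3
#5 T1 CAS(2→3) fails; counter now 3
#6 T2 CAS(3→4) writes; counter now 4
#7 T1 reads 4
#8 T1 CAS(4→5) writes; counter now 5
Mismatch at 5.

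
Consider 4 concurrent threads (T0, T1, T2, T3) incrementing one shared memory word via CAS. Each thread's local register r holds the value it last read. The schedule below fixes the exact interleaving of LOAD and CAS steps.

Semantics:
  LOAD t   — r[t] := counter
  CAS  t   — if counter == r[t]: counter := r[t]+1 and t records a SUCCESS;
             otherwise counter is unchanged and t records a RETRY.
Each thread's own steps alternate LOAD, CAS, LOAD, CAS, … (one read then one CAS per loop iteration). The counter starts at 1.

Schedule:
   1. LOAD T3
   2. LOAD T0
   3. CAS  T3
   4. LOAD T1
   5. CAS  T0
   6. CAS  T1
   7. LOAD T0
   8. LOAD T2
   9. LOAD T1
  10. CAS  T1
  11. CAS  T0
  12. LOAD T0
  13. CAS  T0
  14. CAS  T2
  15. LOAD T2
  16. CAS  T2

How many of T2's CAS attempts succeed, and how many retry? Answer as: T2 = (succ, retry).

T2 = (1, 1)

#1 T3 reads 1
#2 T0 reads 1
#3 T3 CAS(1→2) writes; counter now 2
#4 T1 reads 2
#5 T0 CAS(1→2) fails; counter now 2
#6 T1 CAS(2→3) writes; counter now 3
#7 T0 reads 3
#8 T2 reads 3
#9 T1 reads 3
#10 T1 CAS(3→4) writes; counter now 4
#11 T0 CAS(3→4) fails; counter now 4
#12 T0 reads 4
#13 T0 CAS(4→5) writes; counter now 5
#14 T2 CAS(3→4) fails; counter now 5
#15 T2 reads 5
#16 T2 CAS(5→6) writes; counter now 6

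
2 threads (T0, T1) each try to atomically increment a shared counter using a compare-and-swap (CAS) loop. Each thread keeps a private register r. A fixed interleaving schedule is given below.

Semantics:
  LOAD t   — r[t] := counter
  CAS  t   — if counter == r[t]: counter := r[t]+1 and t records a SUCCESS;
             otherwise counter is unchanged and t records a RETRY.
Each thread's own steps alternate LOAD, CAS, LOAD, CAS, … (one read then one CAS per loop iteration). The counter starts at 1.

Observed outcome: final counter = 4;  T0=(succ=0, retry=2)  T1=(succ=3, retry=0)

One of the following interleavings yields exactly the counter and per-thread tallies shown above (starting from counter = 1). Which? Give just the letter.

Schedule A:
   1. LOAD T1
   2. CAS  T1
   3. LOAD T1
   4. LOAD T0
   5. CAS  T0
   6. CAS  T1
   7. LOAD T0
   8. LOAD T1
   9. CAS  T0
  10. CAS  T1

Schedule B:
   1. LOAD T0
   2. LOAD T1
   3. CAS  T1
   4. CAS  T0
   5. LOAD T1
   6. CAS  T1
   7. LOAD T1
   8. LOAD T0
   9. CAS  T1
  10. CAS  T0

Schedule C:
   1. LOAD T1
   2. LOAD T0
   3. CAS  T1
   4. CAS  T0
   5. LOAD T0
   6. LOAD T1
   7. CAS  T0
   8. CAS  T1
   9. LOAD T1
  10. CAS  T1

Tracing schedule B:
T0 LOAD — after: cnt=1, r=1 — load
T1 LOAD — after: cnt=1, r=1 — load
T1 CAS — after: cnt=2, r=1 — ok
T0 CAS — after: cnt=2, r=1 — retry
T1 LOAD — after: cnt=2, r=2 — load
T1 CAS — after: cnt=3, r=2 — ok
T1 LOAD — after: cnt=3, r=3 — load
T0 LOAD — after: cnt=3, r=3 — load
T1 CAS — after: cnt=4, r=3 — ok
T0 CAS — after: cnt=4, r=3 — retry

B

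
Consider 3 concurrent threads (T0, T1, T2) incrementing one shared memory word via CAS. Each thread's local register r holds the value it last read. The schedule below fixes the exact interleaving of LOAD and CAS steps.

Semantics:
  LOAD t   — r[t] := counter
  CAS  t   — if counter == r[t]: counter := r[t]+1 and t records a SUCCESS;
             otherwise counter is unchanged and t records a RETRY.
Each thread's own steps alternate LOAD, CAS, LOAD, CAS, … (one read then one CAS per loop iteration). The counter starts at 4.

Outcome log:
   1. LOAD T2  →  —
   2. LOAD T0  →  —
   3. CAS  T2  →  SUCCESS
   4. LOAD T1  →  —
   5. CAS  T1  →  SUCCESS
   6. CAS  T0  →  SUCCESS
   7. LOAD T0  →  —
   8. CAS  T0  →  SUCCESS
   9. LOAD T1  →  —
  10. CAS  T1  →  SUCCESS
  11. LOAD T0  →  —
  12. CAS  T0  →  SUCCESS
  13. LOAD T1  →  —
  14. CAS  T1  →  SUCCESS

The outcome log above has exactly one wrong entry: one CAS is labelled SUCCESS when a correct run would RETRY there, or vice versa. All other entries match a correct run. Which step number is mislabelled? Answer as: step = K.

Reference trace:
   1) LOAD T2:  M=4  r_T2=4
   2) LOAD T0:  M=4  r_T0=4
   3) CAS  T2:  M=5  r_T2=4 ✓
   4) LOAD T1:  M=5  r_T1=5
   5) CAS  T1:  M=6  r_T1=5 ✓
   6) CAS  T0:  M=6  r_T0=4 ✗
   7) LOAD T0:  M=6  r_T0=6
   8) CAS  T0:  M=7  r_T0=6 ✓
   9) LOAD T1:  M=7  r_T1=7
  10) CAS  T1:  M=8  r_T1=7 ✓
  11) LOAD T0:  M=8  r_T0=8
  12) CAS  T0:  M=9  r_T0=8 ✓
  13) LOAD T1:  M=9  r_T1=9
  14) CAS  T1:  M=10  r_T1=9 ✓
Mismatch at 6.

step = 6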